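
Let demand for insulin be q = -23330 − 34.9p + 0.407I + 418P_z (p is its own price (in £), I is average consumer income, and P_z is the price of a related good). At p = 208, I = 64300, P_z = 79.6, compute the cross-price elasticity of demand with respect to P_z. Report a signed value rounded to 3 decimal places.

1.153

At the given values, q = -23330 − 34.9(208) + 0.407(64300) + 418(79.6) = 28853.7.
∂q/∂P_z = 418.
E = (418) × (79.6/28853.7) = 1.15315…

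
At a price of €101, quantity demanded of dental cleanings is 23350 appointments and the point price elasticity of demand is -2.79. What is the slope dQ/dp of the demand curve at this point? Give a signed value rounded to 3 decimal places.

-645.015

Ed = (dQ/dp)·(p/Q) ⇒ dQ/dp = Ed·Q/p = (-2.79)·23350/101 = -645.01485…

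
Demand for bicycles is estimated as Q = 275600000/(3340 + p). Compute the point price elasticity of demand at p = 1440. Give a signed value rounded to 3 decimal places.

dQ/dp = −275600000/(3340 + p)² = -12.0621. At p = 1440, Q = 57656.9.
Ed = (dQ/dp)·(p/Q) = (-12.0621) × (1440/57656.9) = -0.30125…

-0.301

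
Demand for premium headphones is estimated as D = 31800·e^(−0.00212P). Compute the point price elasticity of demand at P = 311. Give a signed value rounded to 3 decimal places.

-0.659

dD/dP = −0.00212·D = -34.8678. At P = 311, D = 16447.1.
Ed = (dD/dP)·(P/D) = (-34.8678) × (311/16447.1) = -0.65932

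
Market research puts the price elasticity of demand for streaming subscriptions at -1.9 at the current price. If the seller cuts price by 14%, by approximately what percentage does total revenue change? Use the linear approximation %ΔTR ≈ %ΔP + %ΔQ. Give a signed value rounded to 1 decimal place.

+12.6%

%ΔQ ≈ Ed × %ΔP = (-1.9) × (-14%) = +26.6000%
%ΔTR ≈ %ΔP + %ΔQ = (-14%) + (+26.6000%) = +12.6000%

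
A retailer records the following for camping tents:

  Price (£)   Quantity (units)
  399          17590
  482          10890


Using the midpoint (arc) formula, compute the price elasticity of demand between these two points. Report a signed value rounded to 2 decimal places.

%ΔQ = (10890 − 17590) / [(17590 + 10890)/2] = -6700/14240 = -0.470505…
%ΔP = (482 − 399) / [(399 + 482)/2] = 83/440.5 = 0.188422…
Arc Ed = %ΔQ / %ΔP = (-6700/14240) / (83/440.5) = -2.4970…

-2.50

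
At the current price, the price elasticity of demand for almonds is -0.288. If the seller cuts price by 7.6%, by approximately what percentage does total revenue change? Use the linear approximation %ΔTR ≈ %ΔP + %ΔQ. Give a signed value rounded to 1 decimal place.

%ΔQ ≈ Ed × %ΔP = (-0.288) × (-7.6%) = +2.1888%
%ΔTR ≈ %ΔP + %ΔQ = (-7.6%) + (+2.1888%) = -5.4112%

-5.4%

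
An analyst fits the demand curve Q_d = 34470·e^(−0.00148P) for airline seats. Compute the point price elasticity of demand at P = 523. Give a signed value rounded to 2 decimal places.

dQ_d/dP = −0.00148·Q_d = -23.5257. At P = 523, Q_d = 15895.7.
Ed = (dQ_d/dP)·(P/Q_d) = (-23.5257) × (523/15895.7) = -0.7740…

-0.77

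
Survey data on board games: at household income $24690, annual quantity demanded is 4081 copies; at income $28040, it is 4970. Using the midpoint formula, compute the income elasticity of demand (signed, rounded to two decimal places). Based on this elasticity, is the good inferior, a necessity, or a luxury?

%ΔQ = (4970 − 4081)/[( 4081 + 4970)/2] = 889/4525.5 = 0.196442…
%ΔIncome = (28040 − 24690)/[( 24690 + 28040)/2] = 3350/26365 = 0.127062…
E_income = (889/4525.5) / (3350/26365) = 1.5460…
E_income > 1 ⇒ normal good, luxury.

1.55; luxury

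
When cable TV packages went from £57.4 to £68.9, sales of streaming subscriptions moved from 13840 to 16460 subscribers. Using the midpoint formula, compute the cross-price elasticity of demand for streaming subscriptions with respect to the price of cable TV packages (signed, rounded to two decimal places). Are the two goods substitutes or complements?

0.95; substitutes

%ΔQ_{streaming subscriptions} = (16460 − 13840)/avg = 2620/15150 = 0.172937…
%ΔP_{cable TV packages} = (68.9 − 57.4)/avg = 11.5/63.15 = 0.182106…
E_cross = (2620/15150) / (11.5/63.15) = 0.9496…
E_cross > 0 ⇒ the goods are substitutes.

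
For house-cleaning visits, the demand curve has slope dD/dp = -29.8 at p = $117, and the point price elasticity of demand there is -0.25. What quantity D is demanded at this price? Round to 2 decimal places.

Ed = (dD/dp)·(p/D) ⇒ D = (dD/dp)·p/Ed = (-29.8)·117/(-0.25) = 13946.4

13946.40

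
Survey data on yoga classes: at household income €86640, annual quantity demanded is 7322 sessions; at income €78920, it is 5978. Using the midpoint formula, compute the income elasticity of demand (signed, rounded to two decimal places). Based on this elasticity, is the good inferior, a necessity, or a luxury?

%ΔQ = (5978 − 7322)/[( 7322 + 5978)/2] = -1344/6650 = -0.202105…
%ΔIncome = (78920 − 86640)/[( 86640 + 78920)/2] = -7720/82780 = -0.093259…
E_income = (-1344/6650) / (-7720/82780) = 2.1671…
E_income > 1 ⇒ normal good, luxury.

2.17; luxury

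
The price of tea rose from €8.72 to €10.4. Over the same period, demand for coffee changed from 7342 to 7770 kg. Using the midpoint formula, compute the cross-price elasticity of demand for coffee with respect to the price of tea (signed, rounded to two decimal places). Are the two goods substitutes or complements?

%ΔQ_{coffee} = (7770 − 7342)/avg = 428/7556 = 0.056643…
%ΔP_{tea} = (10.4 − 8.72)/avg = 1.68/9.56 = 0.175732…
E_cross = (428/7556) / (1.68/9.56) = 0.3223…
E_cross > 0 ⇒ the goods are substitutes.

0.32; substitutes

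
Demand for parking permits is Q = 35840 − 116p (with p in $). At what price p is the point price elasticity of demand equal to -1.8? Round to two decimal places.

Ed = −116p/(35840 − 116p). Set this equal to -1.8:
116p = 1.8·(35840 − 116p) ⇒ 116p(1 + 1.8) = 1.8·35840
p = 1.8·35840 / (116·2.8) = 198.6206…

198.62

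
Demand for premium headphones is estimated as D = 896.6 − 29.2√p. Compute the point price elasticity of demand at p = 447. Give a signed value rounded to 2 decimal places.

-1.11

dD/dp = −29.2/(2√p) = -0.690556. At p = 447, D = 279.243.
Ed = (dD/dp)·(p/D) = (-0.690556) × (447/279.243) = -1.1054…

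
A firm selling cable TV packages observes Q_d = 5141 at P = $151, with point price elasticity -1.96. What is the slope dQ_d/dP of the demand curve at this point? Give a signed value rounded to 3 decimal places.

Ed = (dQ_d/dP)·(P/Q_d) ⇒ dQ_d/dP = Ed·Q_d/P = (-1.96)·5141/151 = -66.73086…

-66.731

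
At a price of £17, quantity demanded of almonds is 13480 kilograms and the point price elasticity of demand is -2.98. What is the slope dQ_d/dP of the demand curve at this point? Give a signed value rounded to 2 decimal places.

-2362.96

Ed = (dQ_d/dP)·(P/Q_d) ⇒ dQ_d/dP = Ed·Q_d/P = (-2.98)·13480/17 = -2362.9647…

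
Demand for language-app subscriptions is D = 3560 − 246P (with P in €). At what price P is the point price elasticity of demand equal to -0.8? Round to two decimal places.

Ed = −246P/(3560 − 246P). Set this equal to -0.8:
246P = 0.8·(3560 − 246P) ⇒ 246P(1 + 0.8) = 0.8·3560
P = 0.8·3560 / (246·1.8) = 6.4317…

6.43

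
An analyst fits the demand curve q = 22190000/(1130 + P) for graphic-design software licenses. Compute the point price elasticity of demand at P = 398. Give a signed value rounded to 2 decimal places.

dq/dP = −22190000/(1130 + P)² = -9.50409. At P = 398, q = 14522.3.
Ed = (dq/dP)·(P/q) = (-9.50409) × (398/14522.3) = -0.2604…

-0.26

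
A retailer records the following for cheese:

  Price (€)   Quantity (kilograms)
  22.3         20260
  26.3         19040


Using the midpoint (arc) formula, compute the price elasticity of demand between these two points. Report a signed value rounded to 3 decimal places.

%ΔQ = (19040 − 20260) / [(20260 + 19040)/2] = -1220/19650 = -0.062086…
%ΔP = (26.3 − 22.3) / [(22.3 + 26.3)/2] = 4/24.3 = 0.164609…
Arc Ed = %ΔQ / %ΔP = (-1220/19650) / (4/24.3) = -0.37717…

-0.377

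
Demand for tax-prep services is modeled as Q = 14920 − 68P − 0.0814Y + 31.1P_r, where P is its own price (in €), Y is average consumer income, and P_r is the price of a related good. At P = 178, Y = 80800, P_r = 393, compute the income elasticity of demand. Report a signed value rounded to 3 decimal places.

-0.777

At the given values, Q = 14920 − 68(178) − 0.0814(80800) + 31.1(393) = 8461.18.
∂Q/∂Y = -0.0814.
E = (-0.0814) × (80800/8461.18) = -0.77732…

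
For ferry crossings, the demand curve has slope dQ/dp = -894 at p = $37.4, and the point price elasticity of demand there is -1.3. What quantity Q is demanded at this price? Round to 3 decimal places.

25719.692

Ed = (dQ/dp)·(p/Q) ⇒ Q = (dQ/dp)·p/Ed = (-894)·37.4/(-1.3) = 25719.69230…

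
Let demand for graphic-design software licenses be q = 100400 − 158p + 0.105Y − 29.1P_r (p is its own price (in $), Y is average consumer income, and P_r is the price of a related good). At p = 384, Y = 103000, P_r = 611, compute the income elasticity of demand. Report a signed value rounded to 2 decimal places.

At the given values, q = 100400 − 158(384) + 0.105(103000) − 29.1(611) = 32762.9.
∂q/∂Y = 0.105.
E = (0.105) × (103000/32762.9) = 0.3300…

0.33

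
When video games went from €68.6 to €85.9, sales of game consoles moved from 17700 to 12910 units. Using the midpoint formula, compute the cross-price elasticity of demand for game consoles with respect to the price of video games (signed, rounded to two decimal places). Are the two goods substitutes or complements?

-1.40; complements

%ΔQ_{game consoles} = (12910 − 17700)/avg = -4790/15305 = -0.312969…
%ΔP_{video games} = (85.9 − 68.6)/avg = 17.3/77.25 = 0.223948…
E_cross = (-4790/15305) / (17.3/77.25) = -1.3975…
E_cross < 0 ⇒ the goods are complements.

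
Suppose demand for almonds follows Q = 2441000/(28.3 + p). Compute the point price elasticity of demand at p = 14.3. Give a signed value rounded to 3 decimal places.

-0.336

dQ/dp = −2441000/(28.3 + p)² = -1345.08. At p = 14.3, Q = 57300.5.
Ed = (dQ/dp)·(p/Q) = (-1345.08) × (14.3/57300.5) = -0.33568…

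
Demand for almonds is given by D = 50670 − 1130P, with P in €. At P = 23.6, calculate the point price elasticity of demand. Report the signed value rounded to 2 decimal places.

-1.11

dD/dP = −1130. At P = 23.6, D = 50670 − 1130(23.6) = 24002.
Ed = (dD/dP)·(P/D) = −1130 × (23.6/24002) = -1.1110…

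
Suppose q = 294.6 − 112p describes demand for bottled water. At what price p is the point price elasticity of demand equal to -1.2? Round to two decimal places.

Ed = −112p/(294.6 − 112p). Set this equal to -1.2:
112p = 1.2·(294.6 − 112p) ⇒ 112p(1 + 1.2) = 1.2·294.6
p = 1.2·294.6 / (112·2.2) = 1.4347…

1.43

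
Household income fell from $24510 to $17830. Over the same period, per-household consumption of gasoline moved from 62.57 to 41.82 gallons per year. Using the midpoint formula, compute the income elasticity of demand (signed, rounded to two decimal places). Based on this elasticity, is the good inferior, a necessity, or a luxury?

%ΔQ = (41.82 − 62.57)/[( 62.57 + 41.82)/2] = -20.75/52.195 = -0.397547…
%ΔIncome = (17830 − 24510)/[( 24510 + 17830)/2] = -6680/21170 = -0.315540…
E_income = (-20.75/52.195) / (-6680/21170) = 1.2598…
E_income > 1 ⇒ normal good, luxury.

1.26; luxury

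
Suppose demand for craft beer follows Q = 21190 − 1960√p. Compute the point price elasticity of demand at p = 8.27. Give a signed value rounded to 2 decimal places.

-0.18

dQ/dp = −1960/(2√p) = -340.779. At p = 8.27, Q = 15553.5.
Ed = (dQ/dp)·(p/Q) = (-340.779) × (8.27/15553.5) = -0.1811…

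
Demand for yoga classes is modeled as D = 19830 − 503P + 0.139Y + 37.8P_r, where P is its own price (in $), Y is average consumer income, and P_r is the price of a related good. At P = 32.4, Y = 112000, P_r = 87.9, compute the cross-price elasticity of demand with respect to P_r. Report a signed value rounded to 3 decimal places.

0.148

At the given values, D = 19830 − 503(32.4) + 0.139(112000) + 37.8(87.9) = 22423.42.
∂D/∂P_r = 37.8.
E = (37.8) × (87.9/22423.42) = 0.14817…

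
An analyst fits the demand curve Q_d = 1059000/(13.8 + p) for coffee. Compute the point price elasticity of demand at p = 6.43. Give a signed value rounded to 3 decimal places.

-0.318

dQ_d/dp = −1059000/(13.8 + p)² = -2587.64. At p = 6.43, Q_d = 52348.
Ed = (dQ_d/dp)·(p/Q_d) = (-2587.64) × (6.43/52348) = -0.31784…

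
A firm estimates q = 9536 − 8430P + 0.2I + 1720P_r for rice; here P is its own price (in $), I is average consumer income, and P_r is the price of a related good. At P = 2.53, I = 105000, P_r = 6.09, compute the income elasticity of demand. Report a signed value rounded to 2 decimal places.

At the given values, q = 9536 − 8430(2.53) + 0.2(105000) + 1720(6.09) = 19682.9.
∂q/∂I = 0.2.
E = (0.2) × (105000/19682.9) = 1.0669…

1.07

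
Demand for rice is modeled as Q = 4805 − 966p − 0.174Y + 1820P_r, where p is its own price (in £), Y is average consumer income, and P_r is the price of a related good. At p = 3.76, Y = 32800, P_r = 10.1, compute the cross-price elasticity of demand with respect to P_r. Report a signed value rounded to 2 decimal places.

1.33

At the given values, Q = 4805 − 966(3.76) − 0.174(32800) + 1820(10.1) = 13847.64.
∂Q/∂P_r = 1820.
E = (1820) × (10.1/13847.64) = 1.3274…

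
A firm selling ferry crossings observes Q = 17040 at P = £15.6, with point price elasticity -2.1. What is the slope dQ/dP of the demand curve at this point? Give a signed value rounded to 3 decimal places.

-2293.846

Ed = (dQ/dP)·(P/Q) ⇒ dQ/dP = Ed·Q/P = (-2.1)·17040/15.6 = -2293.84615…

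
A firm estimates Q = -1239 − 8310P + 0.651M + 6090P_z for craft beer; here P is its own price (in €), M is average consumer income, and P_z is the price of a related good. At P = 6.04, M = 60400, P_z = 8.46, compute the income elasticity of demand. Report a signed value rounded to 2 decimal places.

1.00

At the given values, Q = -1239 − 8310(6.04) + 0.651(60400) + 6090(8.46) = 39410.4.
∂Q/∂M = 0.651.
E = (0.651) × (60400/39410.4) = 0.9977…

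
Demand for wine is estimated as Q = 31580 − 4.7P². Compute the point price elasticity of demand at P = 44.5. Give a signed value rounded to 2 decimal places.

-0.84

dQ/dP = −2·4.7·P = -418.3. At P = 44.5, Q = 22272.825.
Ed = (dQ/dP)·(P/Q) = (-418.3) × (44.5/22272.825) = -0.8357…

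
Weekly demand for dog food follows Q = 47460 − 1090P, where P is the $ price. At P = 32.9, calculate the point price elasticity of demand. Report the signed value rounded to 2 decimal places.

dQ/dP = −1090. At P = 32.9, Q = 47460 − 1090(32.9) = 11599.
Ed = (dQ/dP)·(P/Q) = −1090 × (32.9/11599) = -3.0917…

-3.09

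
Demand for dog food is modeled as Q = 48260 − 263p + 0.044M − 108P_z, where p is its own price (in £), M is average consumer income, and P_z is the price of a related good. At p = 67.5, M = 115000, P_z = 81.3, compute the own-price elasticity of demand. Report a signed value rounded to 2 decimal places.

At the given values, Q = 48260 − 263(67.5) + 0.044(115000) − 108(81.3) = 26787.1.
∂Q/∂p = −263.
E = (-263) × (67.5/26787.1) = -0.6627…

-0.66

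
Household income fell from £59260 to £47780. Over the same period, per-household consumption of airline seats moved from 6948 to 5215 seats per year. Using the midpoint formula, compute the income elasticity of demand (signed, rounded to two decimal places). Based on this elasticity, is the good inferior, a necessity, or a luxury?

%ΔQ = (5215 − 6948)/[( 6948 + 5215)/2] = -1733/6081.5 = -0.284962…
%ΔIncome = (47780 − 59260)/[( 59260 + 47780)/2] = -11480/53520 = -0.214499…
E_income = (-1733/6081.5) / (-11480/53520) = 1.3285…
E_income > 1 ⇒ normal good, luxury.

1.33; luxury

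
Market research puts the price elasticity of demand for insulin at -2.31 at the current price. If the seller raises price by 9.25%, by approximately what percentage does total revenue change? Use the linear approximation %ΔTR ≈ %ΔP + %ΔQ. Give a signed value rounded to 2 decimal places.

%ΔQ ≈ Ed × %ΔP = (-2.31) × (+9.25%) = -21.3675%
%ΔTR ≈ %ΔP + %ΔQ = (+9.25%) + (-21.3675%) = -12.1175%

-12.12%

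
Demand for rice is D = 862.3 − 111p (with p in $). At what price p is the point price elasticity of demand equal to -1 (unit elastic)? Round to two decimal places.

Ed = −111p/(862.3 − 111p). Set this equal to -1:
111p = 1·(862.3 − 111p) ⇒ 111p(1 + 1) = 1·862.3
p = 1·862.3 / (111·2) = 3.8842…

3.88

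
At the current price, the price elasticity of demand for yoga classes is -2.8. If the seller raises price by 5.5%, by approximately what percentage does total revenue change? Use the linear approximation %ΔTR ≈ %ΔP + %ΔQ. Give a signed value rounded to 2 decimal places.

%ΔQ ≈ Ed × %ΔP = (-2.8) × (+5.5%) = -15.4000%
%ΔTR ≈ %ΔP + %ΔQ = (+5.5%) + (-15.4000%) = -9.9000%

-9.90%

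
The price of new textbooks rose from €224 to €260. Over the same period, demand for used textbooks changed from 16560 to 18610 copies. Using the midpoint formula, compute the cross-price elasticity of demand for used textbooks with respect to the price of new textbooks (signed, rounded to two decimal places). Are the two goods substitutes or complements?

0.78; substitutes

%ΔQ_{used textbooks} = (18610 − 16560)/avg = 2050/17585 = 0.116576…
%ΔP_{new textbooks} = (260 − 224)/avg = 36/242 = 0.148760…
E_cross = (2050/17585) / (36/242) = 0.7836…
E_cross > 0 ⇒ the goods are substitutes.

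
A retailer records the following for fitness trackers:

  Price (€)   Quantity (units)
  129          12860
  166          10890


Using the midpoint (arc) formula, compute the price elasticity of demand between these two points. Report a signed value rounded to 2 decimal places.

-0.66

%ΔQ = (10890 − 12860) / [(12860 + 10890)/2] = -1970/11875 = -0.165894…
%ΔP = (166 − 129) / [(129 + 166)/2] = 37/147.5 = 0.250847…
Arc Ed = %ΔQ / %ΔP = (-1970/11875) / (37/147.5) = -0.6613…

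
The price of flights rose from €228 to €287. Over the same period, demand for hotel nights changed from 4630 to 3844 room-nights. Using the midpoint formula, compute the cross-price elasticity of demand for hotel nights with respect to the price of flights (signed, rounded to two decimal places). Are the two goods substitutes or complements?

-0.81; complements

%ΔQ_{hotel nights} = (3844 − 4630)/avg = -786/4237 = -0.185508…
%ΔP_{flights} = (287 − 228)/avg = 59/257.5 = 0.229126…
E_cross = (-786/4237) / (59/257.5) = -0.8096…
E_cross < 0 ⇒ the goods are complements.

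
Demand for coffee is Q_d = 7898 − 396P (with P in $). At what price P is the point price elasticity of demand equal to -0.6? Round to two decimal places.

Ed = −396P/(7898 − 396P). Set this equal to -0.6:
396P = 0.6·(7898 − 396P) ⇒ 396P(1 + 0.6) = 0.6·7898
P = 0.6·7898 / (396·1.6) = 7.4791…

7.48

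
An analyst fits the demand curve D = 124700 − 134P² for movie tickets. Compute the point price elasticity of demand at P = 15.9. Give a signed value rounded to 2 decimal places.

-0.75

dD/dP = −2·134·P = -4261.2. At P = 15.9, D = 90823.46.
Ed = (dD/dP)·(P/D) = (-4261.2) × (15.9/90823.46) = -0.7459…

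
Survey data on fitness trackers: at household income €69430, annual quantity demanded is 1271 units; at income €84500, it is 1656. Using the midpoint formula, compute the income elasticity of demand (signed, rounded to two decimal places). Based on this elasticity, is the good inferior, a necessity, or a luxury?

%ΔQ = (1656 − 1271)/[( 1271 + 1656)/2] = 385/1463.5 = 0.263067…
%ΔIncome = (84500 − 69430)/[( 69430 + 84500)/2] = 15070/76965 = 0.195803…
E_income = (385/1463.5) / (15070/76965) = 1.3435…
E_income > 1 ⇒ normal good, luxury.

1.34; luxury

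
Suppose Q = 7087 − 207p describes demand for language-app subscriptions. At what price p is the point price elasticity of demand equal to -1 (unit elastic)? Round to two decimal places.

Ed = −207p/(7087 − 207p). Set this equal to -1:
207p = 1·(7087 − 207p) ⇒ 207p(1 + 1) = 1·7087
p = 1·7087 / (207·2) = 17.1183…

17.12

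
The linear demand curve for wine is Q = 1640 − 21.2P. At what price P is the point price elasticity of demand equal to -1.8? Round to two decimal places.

49.73

Ed = −21.2P/(1640 − 21.2P). Set this equal to -1.8:
21.2P = 1.8·(1640 − 21.2P) ⇒ 21.2P(1 + 1.8) = 1.8·1640
P = 1.8·1640 / (21.2·2.8) = 49.7304…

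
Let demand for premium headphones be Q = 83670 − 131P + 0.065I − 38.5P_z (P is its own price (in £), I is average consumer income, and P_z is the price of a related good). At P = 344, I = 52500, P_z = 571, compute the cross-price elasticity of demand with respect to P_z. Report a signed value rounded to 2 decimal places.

-1.10

At the given values, Q = 83670 − 131(344) + 0.065(52500) − 38.5(571) = 20035.
∂Q/∂P_z = -38.5.
E = (-38.5) × (571/20035) = -1.0972…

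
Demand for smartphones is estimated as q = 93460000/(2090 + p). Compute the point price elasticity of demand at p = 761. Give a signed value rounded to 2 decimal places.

dq/dp = −93460000/(2090 + p)² = -11.4982. At p = 761, q = 32781.5.
Ed = (dq/dp)·(p/q) = (-11.4982) × (761/32781.5) = -0.2669…

-0.27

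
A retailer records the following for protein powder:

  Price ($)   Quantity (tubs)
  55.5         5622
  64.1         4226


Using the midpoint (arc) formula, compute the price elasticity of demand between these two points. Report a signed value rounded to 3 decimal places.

%ΔQ = (4226 − 5622) / [(5622 + 4226)/2] = -1396/4924 = -0.283509…
%ΔP = (64.1 − 55.5) / [(55.5 + 64.1)/2] = 8.6/59.8 = 0.143812…
Arc Ed = %ΔQ / %ΔP = (-1396/4924) / (8.6/59.8) = -1.97137…

-1.971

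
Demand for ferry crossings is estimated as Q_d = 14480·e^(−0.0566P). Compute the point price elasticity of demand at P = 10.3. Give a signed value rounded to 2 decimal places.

dQ_d/dP = −0.0566·Q_d = -457.509. At P = 10.3, Q_d = 8083.2.
Ed = (dQ_d/dP)·(P/Q_d) = (-457.509) × (10.3/8083.2) = -0.5829…

-0.58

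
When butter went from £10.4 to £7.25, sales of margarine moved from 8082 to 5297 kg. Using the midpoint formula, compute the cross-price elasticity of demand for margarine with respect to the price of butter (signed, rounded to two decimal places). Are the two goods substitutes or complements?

1.17; substitutes

%ΔQ_{margarine} = (5297 − 8082)/avg = -2785/6689.5 = -0.416324…
%ΔP_{butter} = (7.25 − 10.4)/avg = -3.15/8.825 = -0.356940…
E_cross = (-2785/6689.5) / (-3.15/8.825) = 1.1663…
E_cross > 0 ⇒ the goods are substitutes.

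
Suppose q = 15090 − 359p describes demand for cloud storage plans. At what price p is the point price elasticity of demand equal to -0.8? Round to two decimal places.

Ed = −359p/(15090 − 359p). Set this equal to -0.8:
359p = 0.8·(15090 − 359p) ⇒ 359p(1 + 0.8) = 0.8·15090
p = 0.8·15090 / (359·1.8) = 18.6815…

18.68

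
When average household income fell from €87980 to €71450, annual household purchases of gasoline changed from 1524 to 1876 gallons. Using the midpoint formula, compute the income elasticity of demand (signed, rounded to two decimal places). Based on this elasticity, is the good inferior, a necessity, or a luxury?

%ΔQ = (1876 − 1524)/[( 1524 + 1876)/2] = 352/1700 = 0.207058…
%ΔIncome = (71450 − 87980)/[( 87980 + 71450)/2] = -16530/79715 = -0.207363…
E_income = (352/1700) / (-16530/79715) = -0.9985…
E_income < 0 ⇒ inferior good.

-1.00; inferior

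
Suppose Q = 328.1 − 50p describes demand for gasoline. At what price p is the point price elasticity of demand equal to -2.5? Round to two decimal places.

Ed = −50p/(328.1 − 50p). Set this equal to -2.5:
50p = 2.5·(328.1 − 50p) ⇒ 50p(1 + 2.5) = 2.5·328.1
p = 2.5·328.1 / (50·3.5) = 4.6871…

4.69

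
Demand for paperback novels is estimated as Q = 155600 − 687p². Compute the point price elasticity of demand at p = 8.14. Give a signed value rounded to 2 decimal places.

-0.83

dQ/dp = −2·687·p = -11184.36. At p = 8.14, Q = 110079.6548.
Ed = (dQ/dp)·(p/Q) = (-11184.36) × (8.14/110079.6548) = -0.8270…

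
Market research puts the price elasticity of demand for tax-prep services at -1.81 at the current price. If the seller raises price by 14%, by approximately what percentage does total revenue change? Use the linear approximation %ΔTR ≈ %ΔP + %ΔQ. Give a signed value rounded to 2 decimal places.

%ΔQ ≈ Ed × %ΔP = (-1.81) × (+14%) = -25.3400%
%ΔTR ≈ %ΔP + %ΔQ = (+14%) + (-25.3400%) = -11.3400%

-11.34%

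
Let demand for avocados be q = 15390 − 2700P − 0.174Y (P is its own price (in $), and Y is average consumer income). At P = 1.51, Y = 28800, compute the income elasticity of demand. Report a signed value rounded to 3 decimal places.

At the given values, q = 15390 − 2700(1.51) − 0.174(28800) = 6301.8.
∂q/∂Y = -0.174.
E = (-0.174) × (28800/6301.8) = -0.79520…

-0.795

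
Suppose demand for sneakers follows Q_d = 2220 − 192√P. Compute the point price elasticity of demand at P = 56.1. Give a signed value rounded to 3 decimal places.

-0.920

dQ_d/dP = −192/(2√P) = -12.8171. At P = 56.1, Q_d = 781.921.
Ed = (dQ_d/dP)·(P/Q_d) = (-12.8171) × (56.1/781.921) = -0.91958…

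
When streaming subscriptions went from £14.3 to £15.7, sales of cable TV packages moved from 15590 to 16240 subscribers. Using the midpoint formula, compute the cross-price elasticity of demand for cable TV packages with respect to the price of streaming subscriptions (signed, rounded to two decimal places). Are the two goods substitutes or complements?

%ΔQ_{cable TV packages} = (16240 − 15590)/avg = 650/15915 = 0.040841…
%ΔP_{streaming subscriptions} = (15.7 − 14.3)/avg = 1.4/15 = 0.093333…
E_cross = (650/15915) / (1.4/15) = 0.4375…
E_cross > 0 ⇒ the goods are substitutes.

0.44; substitutes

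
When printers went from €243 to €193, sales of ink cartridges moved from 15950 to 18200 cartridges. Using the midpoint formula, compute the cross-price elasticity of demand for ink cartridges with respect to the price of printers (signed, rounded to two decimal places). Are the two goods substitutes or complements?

%ΔQ_{ink cartridges} = (18200 − 15950)/avg = 2250/17075 = 0.131771…
%ΔP_{printers} = (193 − 243)/avg = -50/218 = -0.229357…
E_cross = (2250/17075) / (-50/218) = -0.5745…
E_cross < 0 ⇒ the goods are complements.

-0.57; complements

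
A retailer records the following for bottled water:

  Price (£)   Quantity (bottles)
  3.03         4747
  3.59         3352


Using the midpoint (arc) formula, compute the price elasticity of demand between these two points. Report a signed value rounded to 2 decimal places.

-2.04

%ΔQ = (3352 − 4747) / [(4747 + 3352)/2] = -1395/4049.5 = -0.344486…
%ΔP = (3.59 − 3.03) / [(3.03 + 3.59)/2] = 0.56/3.31 = 0.169184…
Arc Ed = %ΔQ / %ΔP = (-1395/4049.5) / (0.56/3.31) = -2.0361…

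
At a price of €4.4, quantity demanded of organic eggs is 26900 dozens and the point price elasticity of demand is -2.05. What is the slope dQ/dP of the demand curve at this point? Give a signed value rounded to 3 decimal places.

Ed = (dQ/dP)·(P/Q) ⇒ dQ/dP = Ed·Q/P = (-2.05)·26900/4.4 = -12532.95454…

-12532.955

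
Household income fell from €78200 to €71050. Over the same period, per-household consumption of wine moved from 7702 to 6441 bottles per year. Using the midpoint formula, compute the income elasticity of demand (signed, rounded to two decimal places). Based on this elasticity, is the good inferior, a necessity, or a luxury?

%ΔQ = (6441 − 7702)/[( 7702 + 6441)/2] = -1261/7071.5 = -0.178321…
%ΔIncome = (71050 − 78200)/[( 78200 + 71050)/2] = -7150/74625 = -0.095812…
E_income = (-1261/7071.5) / (-7150/74625) = 1.8611…
E_income > 1 ⇒ normal good, luxury.

1.86; luxury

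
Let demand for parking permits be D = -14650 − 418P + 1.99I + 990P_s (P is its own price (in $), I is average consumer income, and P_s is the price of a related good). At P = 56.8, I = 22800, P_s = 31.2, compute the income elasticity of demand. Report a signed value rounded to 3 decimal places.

1.198

At the given values, D = -14650 − 418(56.8) + 1.99(22800) + 990(31.2) = 37867.6.
∂D/∂I = 1.99.
E = (1.99) × (22800/37867.6) = 1.19817…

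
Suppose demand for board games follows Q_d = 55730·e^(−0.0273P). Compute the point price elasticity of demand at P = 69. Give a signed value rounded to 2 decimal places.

-1.88

dQ_d/dP = −0.0273·Q_d = -231.298. At P = 69, Q_d = 8472.44.
Ed = (dQ_d/dP)·(P/Q_d) = (-231.298) × (69/8472.44) = -1.8837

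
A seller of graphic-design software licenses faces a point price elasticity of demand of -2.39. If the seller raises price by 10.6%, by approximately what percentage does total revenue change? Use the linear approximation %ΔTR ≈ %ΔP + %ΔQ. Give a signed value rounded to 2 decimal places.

-14.73%

%ΔQ ≈ Ed × %ΔP = (-2.39) × (+10.6%) = -25.3340%
%ΔTR ≈ %ΔP + %ΔQ = (+10.6%) + (-25.3340%) = -14.7340%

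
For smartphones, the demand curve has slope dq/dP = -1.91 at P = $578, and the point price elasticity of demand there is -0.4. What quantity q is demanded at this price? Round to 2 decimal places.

2759.95

Ed = (dq/dP)·(P/q) ⇒ q = (dq/dP)·P/Ed = (-1.91)·578/(-0.4) = 2759.95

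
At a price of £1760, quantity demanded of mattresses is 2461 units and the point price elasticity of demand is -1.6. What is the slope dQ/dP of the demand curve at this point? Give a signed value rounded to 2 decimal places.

-2.24

Ed = (dQ/dP)·(P/Q) ⇒ dQ/dP = Ed·Q/P = (-1.6)·2461/1760 = -2.2372…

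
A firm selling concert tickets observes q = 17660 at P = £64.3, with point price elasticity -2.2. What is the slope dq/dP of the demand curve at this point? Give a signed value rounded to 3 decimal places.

-604.230

Ed = (dq/dP)·(P/q) ⇒ dq/dP = Ed·q/P = (-2.2)·17660/64.3 = -604.23017…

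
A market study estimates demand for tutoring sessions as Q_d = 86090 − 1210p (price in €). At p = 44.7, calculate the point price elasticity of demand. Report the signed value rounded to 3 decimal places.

-1.690

dQ_d/dp = −1210. At p = 44.7, Q_d = 86090 − 1210(44.7) = 32003.
Ed = (dQ_d/dp)·(p/Q_d) = −1210 × (44.7/32003) = -1.69006…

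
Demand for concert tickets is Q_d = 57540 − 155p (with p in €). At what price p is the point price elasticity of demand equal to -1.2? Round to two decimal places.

202.49

Ed = −155p/(57540 − 155p). Set this equal to -1.2:
155p = 1.2·(57540 − 155p) ⇒ 155p(1 + 1.2) = 1.2·57540
p = 1.2·57540 / (155·2.2) = 202.4868…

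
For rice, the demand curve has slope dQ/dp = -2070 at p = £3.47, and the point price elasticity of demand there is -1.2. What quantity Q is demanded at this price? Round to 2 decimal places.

5985.75

Ed = (dQ/dp)·(p/Q) ⇒ Q = (dQ/dp)·p/Ed = (-2070)·3.47/(-1.2) = 5985.75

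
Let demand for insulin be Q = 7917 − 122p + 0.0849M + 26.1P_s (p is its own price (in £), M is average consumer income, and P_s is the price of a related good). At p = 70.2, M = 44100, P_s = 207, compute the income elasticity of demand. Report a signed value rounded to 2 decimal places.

At the given values, Q = 7917 − 122(70.2) + 0.0849(44100) + 26.1(207) = 8499.39.
∂Q/∂M = 0.0849.
E = (0.0849) × (44100/8499.39) = 0.4405…

0.44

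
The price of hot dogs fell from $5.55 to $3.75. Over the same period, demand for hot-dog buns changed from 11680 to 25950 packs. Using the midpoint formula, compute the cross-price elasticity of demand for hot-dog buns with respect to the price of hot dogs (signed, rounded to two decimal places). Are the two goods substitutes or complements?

-1.96; complements

%ΔQ_{hot-dog buns} = (25950 − 11680)/avg = 14270/18815 = 0.758437…
%ΔP_{hot dogs} = (3.75 − 5.55)/avg = -1.8/4.65 = -0.387096…
E_cross = (14270/18815) / (-1.8/4.65) = -1.9592…
E_cross < 0 ⇒ the goods are complements.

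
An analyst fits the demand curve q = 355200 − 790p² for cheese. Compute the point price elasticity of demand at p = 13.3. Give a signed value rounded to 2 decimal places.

-1.30

dq/dp = −2·790·p = -21014. At p = 13.3, q = 215456.9.
Ed = (dq/dp)·(p/q) = (-21014) × (13.3/215456.9) = -1.2971…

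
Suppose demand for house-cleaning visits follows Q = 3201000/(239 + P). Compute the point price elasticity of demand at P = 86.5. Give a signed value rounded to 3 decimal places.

-0.266

dQ/dP = −3201000/(239 + P)² = -30.2123. At P = 86.5, Q = 9834.1.
Ed = (dQ/dP)·(P/Q) = (-30.2123) × (86.5/9834.1) = -0.26574…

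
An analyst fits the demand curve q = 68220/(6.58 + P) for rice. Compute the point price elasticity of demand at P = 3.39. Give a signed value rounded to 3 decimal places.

-0.340

dq/dP = −68220/(6.58 + P)² = -686.312. At P = 3.39, q = 6842.53.
Ed = (dq/dP)·(P/q) = (-686.312) × (3.39/6842.53) = -0.34002…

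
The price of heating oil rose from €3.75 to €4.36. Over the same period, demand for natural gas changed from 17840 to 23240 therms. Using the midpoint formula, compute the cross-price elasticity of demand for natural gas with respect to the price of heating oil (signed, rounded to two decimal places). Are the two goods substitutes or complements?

%ΔQ_{natural gas} = (23240 − 17840)/avg = 5400/20540 = 0.262901…
%ΔP_{heating oil} = (4.36 − 3.75)/avg = 0.61/4.055 = 0.150431…
E_cross = (5400/20540) / (0.61/4.055) = 1.7476…
E_cross > 0 ⇒ the goods are substitutes.

1.75; substitutes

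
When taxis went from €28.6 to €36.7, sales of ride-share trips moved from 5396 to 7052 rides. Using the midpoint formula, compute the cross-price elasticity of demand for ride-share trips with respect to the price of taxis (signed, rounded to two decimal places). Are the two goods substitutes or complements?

1.07; substitutes

%ΔQ_{ride-share trips} = (7052 − 5396)/avg = 1656/6224 = 0.266066…
%ΔP_{taxis} = (36.7 − 28.6)/avg = 8.1/32.65 = 0.248085…
E_cross = (1656/6224) / (8.1/32.65) = 1.0724…
E_cross > 0 ⇒ the goods are substitutes.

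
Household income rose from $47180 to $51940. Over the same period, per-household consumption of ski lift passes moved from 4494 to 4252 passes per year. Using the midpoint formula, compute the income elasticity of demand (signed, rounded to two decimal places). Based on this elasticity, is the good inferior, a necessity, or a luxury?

-0.58; inferior

%ΔQ = (4252 − 4494)/[( 4494 + 4252)/2] = -242/4373 = -0.055339…
%ΔIncome = (51940 − 47180)/[( 47180 + 51940)/2] = 4760/49560 = 0.096045…
E_income = (-242/4373) / (4760/49560) = -0.5761…
E_income < 0 ⇒ inferior good.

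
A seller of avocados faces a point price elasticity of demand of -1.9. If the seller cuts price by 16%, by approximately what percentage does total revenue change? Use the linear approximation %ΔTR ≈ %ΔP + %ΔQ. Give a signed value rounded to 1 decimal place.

%ΔQ ≈ Ed × %ΔP = (-1.9) × (-16%) = +30.4000%
%ΔTR ≈ %ΔP + %ΔQ = (-16%) + (+30.4000%) = +14.4000%

+14.4%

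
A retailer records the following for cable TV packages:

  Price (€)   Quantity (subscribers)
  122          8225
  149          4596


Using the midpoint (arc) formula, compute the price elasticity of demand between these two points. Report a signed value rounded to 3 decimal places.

%ΔQ = (4596 − 8225) / [(8225 + 4596)/2] = -3629/6410.5 = -0.566102…
%ΔP = (149 − 122) / [(122 + 149)/2] = 27/135.5 = 0.199261…
Arc Ed = %ΔQ / %ΔP = (-3629/6410.5) / (27/135.5) = -2.84099…

-2.841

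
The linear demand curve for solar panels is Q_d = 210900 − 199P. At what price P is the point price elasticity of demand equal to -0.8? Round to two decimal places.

Ed = −199P/(210900 − 199P). Set this equal to -0.8:
199P = 0.8·(210900 − 199P) ⇒ 199P(1 + 0.8) = 0.8·210900
P = 0.8·210900 / (199·1.8) = 471.0217…

471.02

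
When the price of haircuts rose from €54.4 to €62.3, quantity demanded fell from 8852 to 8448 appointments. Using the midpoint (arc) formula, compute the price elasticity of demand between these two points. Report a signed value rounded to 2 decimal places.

-0.34

%ΔQ = (8448 − 8852) / [(8852 + 8448)/2] = -404/8650 = -0.046705…
%ΔP = (62.3 − 54.4) / [(54.4 + 62.3)/2] = 7.9/58.35 = 0.135389…
Arc Ed = %ΔQ / %ΔP = (-404/8650) / (7.9/58.35) = -0.3449…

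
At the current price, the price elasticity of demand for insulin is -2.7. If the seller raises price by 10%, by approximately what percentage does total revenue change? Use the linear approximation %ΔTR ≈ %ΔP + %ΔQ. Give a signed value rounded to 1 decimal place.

%ΔQ ≈ Ed × %ΔP = (-2.7) × (+10%) = -27.0000%
%ΔTR ≈ %ΔP + %ΔQ = (+10%) + (-27.0000%) = -17.0000%

-17.0%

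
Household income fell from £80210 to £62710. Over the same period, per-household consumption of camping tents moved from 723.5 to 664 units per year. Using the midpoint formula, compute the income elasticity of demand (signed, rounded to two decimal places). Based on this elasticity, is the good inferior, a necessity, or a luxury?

%ΔQ = (664 − 723.5)/[( 723.5 + 664)/2] = -59.5/693.75 = -0.085765…
%ΔIncome = (62710 − 80210)/[( 80210 + 62710)/2] = -17500/71460 = -0.244892…
E_income = (-59.5/693.75) / (-17500/71460) = 0.3502…
0 < E_income < 1 ⇒ normal good, necessity.

0.35; necessity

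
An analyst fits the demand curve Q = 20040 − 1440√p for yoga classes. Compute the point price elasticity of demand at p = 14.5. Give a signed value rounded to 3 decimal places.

-0.188

dQ/dp = −1440/(2√p) = -189.081. At p = 14.5, Q = 14556.6.
Ed = (dQ/dp)·(p/Q) = (-189.081) × (14.5/14556.6) = -0.18834…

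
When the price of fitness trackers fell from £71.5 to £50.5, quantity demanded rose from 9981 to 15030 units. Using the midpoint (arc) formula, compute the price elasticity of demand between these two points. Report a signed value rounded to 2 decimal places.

-1.17

%ΔQ = (15030 − 9981) / [(9981 + 15030)/2] = 5049/12505.5 = 0.403742…
%ΔP = (50.5 − 71.5) / [(71.5 + 50.5)/2] = -21/61 = -0.344262…
Arc Ed = %ΔQ / %ΔP = (5049/12505.5) / (-21/61) = -1.1727…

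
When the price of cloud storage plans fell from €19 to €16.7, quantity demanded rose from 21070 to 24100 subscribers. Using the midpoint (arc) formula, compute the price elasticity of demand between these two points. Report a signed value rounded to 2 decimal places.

-1.04

%ΔQ = (24100 − 21070) / [(21070 + 24100)/2] = 3030/22585 = 0.134159…
%ΔP = (16.7 − 19) / [(19 + 16.7)/2] = -2.3/17.85 = -0.128851…
Arc Ed = %ΔQ / %ΔP = (3030/22585) / (-2.3/17.85) = -1.0411…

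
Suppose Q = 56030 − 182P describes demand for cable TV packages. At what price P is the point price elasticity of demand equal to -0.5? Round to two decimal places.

102.62

Ed = −182P/(56030 − 182P). Set this equal to -0.5:
182P = 0.5·(56030 − 182P) ⇒ 182P(1 + 0.5) = 0.5·56030
P = 0.5·56030 / (182·1.5) = 102.6190…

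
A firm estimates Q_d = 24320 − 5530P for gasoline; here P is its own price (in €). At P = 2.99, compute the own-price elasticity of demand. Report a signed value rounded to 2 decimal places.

At the given values, Q_d = 24320 − 5530(2.99) = 7785.3.
∂Q_d/∂P = −5530.
E = (-5530) × (2.99/7785.3) = -2.1238…

-2.12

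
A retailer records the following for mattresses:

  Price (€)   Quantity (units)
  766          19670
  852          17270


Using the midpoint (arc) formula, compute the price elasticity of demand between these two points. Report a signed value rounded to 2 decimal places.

-1.22

%ΔQ = (17270 − 19670) / [(19670 + 17270)/2] = -2400/18470 = -0.129940…
%ΔP = (852 − 766) / [(766 + 852)/2] = 86/809 = 0.106304…
Arc Ed = %ΔQ / %ΔP = (-2400/18470) / (86/809) = -1.2223…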